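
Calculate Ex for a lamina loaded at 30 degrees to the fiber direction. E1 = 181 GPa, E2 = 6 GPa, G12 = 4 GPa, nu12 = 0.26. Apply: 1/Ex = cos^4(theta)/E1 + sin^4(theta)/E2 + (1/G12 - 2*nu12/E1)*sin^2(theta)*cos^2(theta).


cos^4(30) = 0.5625, sin^4(30) = 0.0625, sin^2(30)*cos^2(30) = 0.1875
1/G12 - 2*nu12/E1 = 1/4 - 2*0.26/181 = 0.247127 GPa^-1
1/Ex = 0.5625/181 + 0.0625/6 + 0.247127*0.1875 = 0.0598607 GPa^-1
Ex = 16.71 GPa

16.71 GPa


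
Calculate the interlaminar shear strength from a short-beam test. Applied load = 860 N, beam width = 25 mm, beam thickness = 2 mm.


ILSS = 3F/(4bh) = 3*860/(4*25*2) = 12.9 MPa

12.9 MPa


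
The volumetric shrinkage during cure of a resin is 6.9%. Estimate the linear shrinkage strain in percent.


Linear shrinkage ≈ vol_shrink/3 = 6.9/3 = 2.3%

2.3%


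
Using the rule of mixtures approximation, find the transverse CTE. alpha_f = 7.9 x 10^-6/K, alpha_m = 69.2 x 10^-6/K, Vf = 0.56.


alpha_2 = alpha_f*Vf + alpha_m*(1-Vf) = 7.9*0.56 + 69.2*0.44 = 34.9 x 10^-6/K

34.9 x 10^-6/K


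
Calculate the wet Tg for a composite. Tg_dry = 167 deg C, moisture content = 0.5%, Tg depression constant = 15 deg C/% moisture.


Tg_wet = Tg_dry - k*moisture = 167 - 15*0.5 = 159.5 deg C

159.5 deg C


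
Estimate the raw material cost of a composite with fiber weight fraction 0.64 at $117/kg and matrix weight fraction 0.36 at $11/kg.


Cost = cost_f*Wf + cost_m*Wm = 117*0.64 + 11*0.36 = $78.84/kg

$78.84/kg


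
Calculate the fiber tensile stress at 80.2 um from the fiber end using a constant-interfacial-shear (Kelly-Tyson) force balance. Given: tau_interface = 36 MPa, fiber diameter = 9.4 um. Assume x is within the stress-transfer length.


Force balance: sigma_f * (pi*d^2/4) = tau * (pi*d) * x  ->  sigma_f = 4 * tau * x / d
sigma_f = 4 * 36 * 80.2 / 9.4 = 1228.6 MPa

1228.6 MPa


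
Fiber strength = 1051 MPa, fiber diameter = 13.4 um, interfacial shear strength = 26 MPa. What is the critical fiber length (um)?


Lc = sigma_f * d / (2 * tau_i) = 1051 * 13.4 / (2 * 26) = 270.8 um

270.8 um


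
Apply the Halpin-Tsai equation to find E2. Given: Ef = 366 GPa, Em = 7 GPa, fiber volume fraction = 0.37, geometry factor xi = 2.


eta = (Ef/Em - 1)/(Ef/Em + xi) = (52.2857 - 1)/(52.2857 + 2) = 0.9447
E2 = Em*(1+xi*eta*Vf)/(1-eta*Vf) = 18.29 GPa

18.29 GPa


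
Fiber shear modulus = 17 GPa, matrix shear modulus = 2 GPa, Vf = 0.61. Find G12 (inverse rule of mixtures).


1/G12 = Vf/Gf + (1-Vf)/Gm = 0.61/17 + 0.39/2
G12 = 4.33 GPa

4.33 GPa


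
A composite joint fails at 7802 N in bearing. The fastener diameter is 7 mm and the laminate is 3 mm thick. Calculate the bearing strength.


sigma_br = F/(d*h) = 7802/(7*3) = 371.5 MPa

371.5 MPa


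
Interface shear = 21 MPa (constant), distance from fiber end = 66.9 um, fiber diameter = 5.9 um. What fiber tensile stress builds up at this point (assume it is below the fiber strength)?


Force balance: sigma_f * (pi*d^2/4) = tau * (pi*d) * x  ->  sigma_f = 4 * tau * x / d
sigma_f = 4 * 21 * 66.9 / 5.9 = 952.5 MPa

952.5 MPa


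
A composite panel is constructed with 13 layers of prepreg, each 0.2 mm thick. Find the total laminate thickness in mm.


h = n * t_ply = 13 * 0.2 = 2.6 mm

2.6 mm


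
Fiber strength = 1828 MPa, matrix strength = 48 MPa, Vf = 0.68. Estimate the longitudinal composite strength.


sigma_1 = sigma_f*Vf + sigma_m*(1-Vf) = 1828*0.68 + 48*0.32 = 1258.4 MPa

1258.4 MPa


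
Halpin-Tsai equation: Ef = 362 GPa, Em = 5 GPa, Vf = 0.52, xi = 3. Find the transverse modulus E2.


eta = (Ef/Em - 1)/(Ef/Em + xi) = (72.4 - 1)/(72.4 + 3) = 0.9469
E2 = Em*(1+xi*eta*Vf)/(1-eta*Vf) = 24.4 GPa

24.4 GPa


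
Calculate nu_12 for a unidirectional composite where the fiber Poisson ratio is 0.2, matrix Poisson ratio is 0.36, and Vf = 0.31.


nu_12 = nu_f*Vf + nu_m*(1-Vf) = 0.2*0.31 + 0.36*0.69 = 0.3104

0.3104


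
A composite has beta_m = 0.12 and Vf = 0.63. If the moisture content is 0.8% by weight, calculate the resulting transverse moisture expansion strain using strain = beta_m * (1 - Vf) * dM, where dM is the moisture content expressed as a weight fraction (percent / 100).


dM = 0.8/100 = 0.008
strain = beta_m * (1-Vf) * dM = 0.12 * 0.37 * 0.008 = 0.0003552

0.0003552


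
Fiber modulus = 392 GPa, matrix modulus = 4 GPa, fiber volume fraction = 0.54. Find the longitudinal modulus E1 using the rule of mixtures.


E1 = Ef*Vf + Em*(1-Vf) = 392*0.54 + 4*0.46 = 213.52 GPa

213.52 GPa


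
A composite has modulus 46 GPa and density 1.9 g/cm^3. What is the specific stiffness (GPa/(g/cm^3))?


Specific stiffness = E/rho = 46/1.9 = 24.2 GPa/(g/cm^3)

24.2 GPa/(g/cm^3)


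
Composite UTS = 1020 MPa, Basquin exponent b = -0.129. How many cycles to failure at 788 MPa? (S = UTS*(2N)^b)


N = 0.5 * (S/UTS)^(1/b) = 0.5 * (788/1020)^(1/-0.129) = 3.6962 cycles

3.6962 cycles


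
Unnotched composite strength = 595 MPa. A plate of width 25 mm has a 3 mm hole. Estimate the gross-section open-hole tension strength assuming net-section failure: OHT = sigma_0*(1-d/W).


OHT = sigma_0*(1-d/W) = 595*(1-3/25) = 523.6 MPa

523.6 MPa


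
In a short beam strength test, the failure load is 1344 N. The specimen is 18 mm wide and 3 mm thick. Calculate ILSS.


ILSS = 3F/(4bh) = 3*1344/(4*18*3) = 18.67 MPa

18.67 MPa


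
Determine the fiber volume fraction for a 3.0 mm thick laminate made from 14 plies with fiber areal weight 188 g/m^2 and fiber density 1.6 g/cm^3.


Vf = n * FAW / (rho_f * h * 1000) = 14 * 188 / (1.6 * 3.0 * 1000) = 0.5483

0.5483


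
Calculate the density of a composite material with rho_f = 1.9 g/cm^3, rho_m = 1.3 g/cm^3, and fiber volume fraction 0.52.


rho_c = rho_f*Vf + rho_m*(1-Vf) = 1.9*0.52 + 1.3*0.48 = 1.612 g/cm^3

1.612 g/cm^3


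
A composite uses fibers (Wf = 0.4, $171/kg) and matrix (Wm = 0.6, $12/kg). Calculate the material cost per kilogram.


Cost = cost_f*Wf + cost_m*Wm = 171*0.4 + 12*0.6 = $75.6/kg

$75.6/kg


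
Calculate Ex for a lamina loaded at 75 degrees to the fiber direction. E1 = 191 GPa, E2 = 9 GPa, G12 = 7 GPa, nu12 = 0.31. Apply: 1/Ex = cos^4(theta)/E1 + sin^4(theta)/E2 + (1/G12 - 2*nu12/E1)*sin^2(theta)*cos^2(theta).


cos^4(75) = 0.004487, sin^4(75) = 0.870513, sin^2(75)*cos^2(75) = 0.0625
1/G12 - 2*nu12/E1 = 1/7 - 2*0.31/191 = 0.139611 GPa^-1
1/Ex = 0.004487/191 + 0.870513/9 + 0.139611*0.0625 = 0.1054728 GPa^-1
Ex = 9.48 GPa

9.48 GPa


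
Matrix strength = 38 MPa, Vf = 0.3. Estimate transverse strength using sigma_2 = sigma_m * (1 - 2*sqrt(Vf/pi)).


factor = 1 - 2*sqrt(0.3/pi) = 0.382
sigma_2 = 38 * 0.382 = 14.51 MPa

14.51 MPa


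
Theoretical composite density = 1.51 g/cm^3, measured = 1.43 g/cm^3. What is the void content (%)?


Void% = (rho_theo - rho_actual)/rho_theo * 100 = (1.51 - 1.43)/1.51 * 100 = 5.3%

5.3%


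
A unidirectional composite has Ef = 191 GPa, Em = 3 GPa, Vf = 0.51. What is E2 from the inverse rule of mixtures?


1/E2 = Vf/Ef + (1-Vf)/Em = 0.51/191 + 0.49/3
E2 = 6.02 GPa

6.02 GPa


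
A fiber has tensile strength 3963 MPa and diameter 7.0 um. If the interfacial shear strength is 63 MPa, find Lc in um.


Lc = sigma_f * d / (2 * tau_i) = 3963 * 7.0 / (2 * 63) = 220.2 um

220.2 um


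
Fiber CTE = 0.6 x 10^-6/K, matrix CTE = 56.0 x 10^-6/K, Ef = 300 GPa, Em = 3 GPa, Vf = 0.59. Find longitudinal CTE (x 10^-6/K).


E1 = Ef*Vf + Em*(1-Vf) = 178.23
alpha_1 = (alpha_f*Ef*Vf + alpha_m*Em*(1-Vf))/E1 = 0.98 x 10^-6/K

0.98 x 10^-6/K


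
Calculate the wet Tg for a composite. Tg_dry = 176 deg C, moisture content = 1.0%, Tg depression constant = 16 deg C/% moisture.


Tg_wet = Tg_dry - k*moisture = 176 - 16*1.0 = 160.0 deg C

160.0 deg C


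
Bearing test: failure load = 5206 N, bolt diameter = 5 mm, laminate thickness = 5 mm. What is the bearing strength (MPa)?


sigma_br = F/(d*h) = 5206/(5*5) = 208.2 MPa

208.2 MPa


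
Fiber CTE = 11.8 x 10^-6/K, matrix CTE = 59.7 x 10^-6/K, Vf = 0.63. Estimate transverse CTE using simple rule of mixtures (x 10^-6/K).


alpha_2 = alpha_f*Vf + alpha_m*(1-Vf) = 11.8*0.63 + 59.7*0.37 = 29.5 x 10^-6/K

29.5 x 10^-6/K


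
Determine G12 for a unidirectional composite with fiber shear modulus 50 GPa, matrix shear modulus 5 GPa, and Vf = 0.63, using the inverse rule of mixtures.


1/G12 = Vf/Gf + (1-Vf)/Gm = 0.63/50 + 0.37/5
G12 = 11.55 GPa

11.55 GPa


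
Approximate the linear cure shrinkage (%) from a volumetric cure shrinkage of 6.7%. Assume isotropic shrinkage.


Linear shrinkage ≈ vol_shrink/3 = 6.7/3 = 2.233%

2.233%


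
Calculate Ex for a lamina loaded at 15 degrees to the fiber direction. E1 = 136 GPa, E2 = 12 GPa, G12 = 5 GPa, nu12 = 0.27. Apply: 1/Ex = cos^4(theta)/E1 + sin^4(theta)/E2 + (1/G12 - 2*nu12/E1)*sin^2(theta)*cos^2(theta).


cos^4(15) = 0.870513, sin^4(15) = 0.004487, sin^2(15)*cos^2(15) = 0.0625
1/G12 - 2*nu12/E1 = 1/5 - 2*0.27/136 = 0.196029 GPa^-1
1/Ex = 0.870513/136 + 0.004487/12 + 0.196029*0.0625 = 0.0190266 GPa^-1
Ex = 52.56 GPa

52.56 GPa


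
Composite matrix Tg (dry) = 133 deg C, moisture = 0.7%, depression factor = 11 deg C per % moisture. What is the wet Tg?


Tg_wet = Tg_dry - k*moisture = 133 - 11*0.7 = 125.3 deg C

125.3 deg C


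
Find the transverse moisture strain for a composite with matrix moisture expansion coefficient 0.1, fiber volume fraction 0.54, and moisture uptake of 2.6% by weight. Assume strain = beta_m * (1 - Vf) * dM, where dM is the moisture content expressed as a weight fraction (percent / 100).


dM = 2.6/100 = 0.026
strain = beta_m * (1-Vf) * dM = 0.1 * 0.46 * 0.026 = 0.001196

0.001196


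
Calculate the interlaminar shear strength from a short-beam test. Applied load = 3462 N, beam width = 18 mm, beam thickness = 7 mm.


ILSS = 3F/(4bh) = 3*3462/(4*18*7) = 20.61 MPa

20.61 MPa


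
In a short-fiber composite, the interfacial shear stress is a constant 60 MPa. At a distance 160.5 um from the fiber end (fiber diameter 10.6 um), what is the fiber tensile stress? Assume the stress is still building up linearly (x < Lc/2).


Force balance: sigma_f * (pi*d^2/4) = tau * (pi*d) * x  ->  sigma_f = 4 * tau * x / d
sigma_f = 4 * 60 * 160.5 / 10.6 = 3634.0 MPa

3634.0 MPa


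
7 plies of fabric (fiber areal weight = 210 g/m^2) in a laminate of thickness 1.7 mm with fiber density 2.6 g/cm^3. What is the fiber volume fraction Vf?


Vf = n * FAW / (rho_f * h * 1000) = 7 * 210 / (2.6 * 1.7 * 1000) = 0.3326

0.3326


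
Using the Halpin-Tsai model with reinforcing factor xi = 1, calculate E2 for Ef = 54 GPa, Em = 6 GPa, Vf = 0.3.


eta = (Ef/Em - 1)/(Ef/Em + xi) = (9.0 - 1)/(9.0 + 1) = 0.8
E2 = Em*(1+xi*eta*Vf)/(1-eta*Vf) = 9.79 GPa

9.79 GPa


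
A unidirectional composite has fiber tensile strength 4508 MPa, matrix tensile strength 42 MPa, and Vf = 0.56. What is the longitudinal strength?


sigma_1 = sigma_f*Vf + sigma_m*(1-Vf) = 4508*0.56 + 42*0.44 = 2543.0 MPa

2543.0 MPa


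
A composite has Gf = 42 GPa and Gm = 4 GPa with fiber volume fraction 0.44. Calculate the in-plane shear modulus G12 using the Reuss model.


1/G12 = Vf/Gf + (1-Vf)/Gm = 0.44/42 + 0.56/4
G12 = 6.65 GPa

6.65 GPa


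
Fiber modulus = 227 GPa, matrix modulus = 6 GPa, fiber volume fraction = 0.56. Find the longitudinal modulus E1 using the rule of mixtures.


E1 = Ef*Vf + Em*(1-Vf) = 227*0.56 + 6*0.44 = 129.76 GPa

129.76 GPa


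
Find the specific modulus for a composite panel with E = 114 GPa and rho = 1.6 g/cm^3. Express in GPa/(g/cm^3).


Specific stiffness = E/rho = 114/1.6 = 71.3 GPa/(g/cm^3)

71.3 GPa/(g/cm^3)


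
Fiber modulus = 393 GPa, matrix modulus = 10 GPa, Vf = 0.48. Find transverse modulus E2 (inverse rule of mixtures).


1/E2 = Vf/Ef + (1-Vf)/Em = 0.48/393 + 0.52/10
E2 = 18.79 GPa

18.79 GPa


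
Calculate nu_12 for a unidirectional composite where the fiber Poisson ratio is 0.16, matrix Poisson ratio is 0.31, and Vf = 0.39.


nu_12 = nu_f*Vf + nu_m*(1-Vf) = 0.16*0.39 + 0.31*0.61 = 0.2515

0.2515


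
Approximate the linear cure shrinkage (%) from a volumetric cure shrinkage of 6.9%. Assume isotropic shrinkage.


Linear shrinkage ≈ vol_shrink/3 = 6.9/3 = 2.3%

2.3%


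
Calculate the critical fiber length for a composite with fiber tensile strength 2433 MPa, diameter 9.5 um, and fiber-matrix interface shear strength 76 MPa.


Lc = sigma_f * d / (2 * tau_i) = 2433 * 9.5 / (2 * 76) = 152.1 um

152.1 um


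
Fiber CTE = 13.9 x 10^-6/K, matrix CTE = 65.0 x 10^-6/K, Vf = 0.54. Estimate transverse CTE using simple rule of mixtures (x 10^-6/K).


alpha_2 = alpha_f*Vf + alpha_m*(1-Vf) = 13.9*0.54 + 65.0*0.46 = 37.4 x 10^-6/K

37.4 x 10^-6/K


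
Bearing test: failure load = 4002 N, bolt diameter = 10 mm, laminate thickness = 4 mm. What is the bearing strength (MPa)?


sigma_br = F/(d*h) = 4002/(10*4) = 100.1 MPa

100.1 MPa


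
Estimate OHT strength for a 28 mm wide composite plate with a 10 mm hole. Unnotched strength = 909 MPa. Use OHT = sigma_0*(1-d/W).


OHT = sigma_0*(1-d/W) = 909*(1-10/28) = 584.4 MPa

584.4 MPa


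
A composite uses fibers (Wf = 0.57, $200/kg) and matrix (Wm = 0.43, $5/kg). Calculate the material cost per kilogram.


Cost = cost_f*Wf + cost_m*Wm = 200*0.57 + 5*0.43 = $116.15/kg

$116.15/kg


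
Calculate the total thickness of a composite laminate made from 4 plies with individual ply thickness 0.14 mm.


h = n * t_ply = 4 * 0.14 = 0.56 mm

0.56 mm


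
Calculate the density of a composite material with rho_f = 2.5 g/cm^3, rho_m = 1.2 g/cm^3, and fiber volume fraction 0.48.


rho_c = rho_f*Vf + rho_m*(1-Vf) = 2.5*0.48 + 1.2*0.52 = 1.824 g/cm^3

1.824 g/cm^3


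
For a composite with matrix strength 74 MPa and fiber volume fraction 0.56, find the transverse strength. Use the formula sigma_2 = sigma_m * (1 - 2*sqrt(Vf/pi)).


factor = 1 - 2*sqrt(0.56/pi) = 0.1556
sigma_2 = 74 * 0.1556 = 11.51 MPa

11.51 MPa


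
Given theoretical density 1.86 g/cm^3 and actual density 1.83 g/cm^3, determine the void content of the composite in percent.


Void% = (rho_theo - rho_actual)/rho_theo * 100 = (1.86 - 1.83)/1.86 * 100 = 1.61%

1.61%


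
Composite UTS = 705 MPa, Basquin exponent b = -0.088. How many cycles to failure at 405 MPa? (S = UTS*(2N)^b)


N = 0.5 * (S/UTS)^(1/b) = 0.5 * (405/705)^(1/-0.088) = 272.0099 cycles

272.0099 cycles


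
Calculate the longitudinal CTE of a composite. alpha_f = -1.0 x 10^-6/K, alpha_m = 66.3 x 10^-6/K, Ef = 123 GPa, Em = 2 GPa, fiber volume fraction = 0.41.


E1 = Ef*Vf + Em*(1-Vf) = 51.61
alpha_1 = (alpha_f*Ef*Vf + alpha_m*Em*(1-Vf))/E1 = 0.54 x 10^-6/K

0.54 x 10^-6/K


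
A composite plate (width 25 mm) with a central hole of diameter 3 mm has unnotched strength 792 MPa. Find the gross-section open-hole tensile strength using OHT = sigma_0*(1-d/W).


OHT = sigma_0*(1-d/W) = 792*(1-3/25) = 697.0 MPa

697.0 MPa


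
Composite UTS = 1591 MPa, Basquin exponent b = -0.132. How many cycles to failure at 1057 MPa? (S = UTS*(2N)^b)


N = 0.5 * (S/UTS)^(1/b) = 0.5 * (1057/1591)^(1/-0.132) = 11.0761 cycles

11.0761 cycles


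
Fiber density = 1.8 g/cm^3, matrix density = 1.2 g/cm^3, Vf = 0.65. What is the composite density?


rho_c = rho_f*Vf + rho_m*(1-Vf) = 1.8*0.65 + 1.2*0.35 = 1.59 g/cm^3

1.59 g/cm^3


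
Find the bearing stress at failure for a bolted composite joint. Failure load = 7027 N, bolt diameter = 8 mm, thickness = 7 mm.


sigma_br = F/(d*h) = 7027/(8*7) = 125.5 MPa

125.5 MPa


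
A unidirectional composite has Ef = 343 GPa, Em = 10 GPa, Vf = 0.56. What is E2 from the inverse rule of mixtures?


1/E2 = Vf/Ef + (1-Vf)/Em = 0.56/343 + 0.44/10
E2 = 21.91 GPa

21.91 GPa


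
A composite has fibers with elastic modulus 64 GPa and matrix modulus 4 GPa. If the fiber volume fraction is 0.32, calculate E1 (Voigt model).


E1 = Ef*Vf + Em*(1-Vf) = 64*0.32 + 4*0.68 = 23.2 GPa

23.2 GPa


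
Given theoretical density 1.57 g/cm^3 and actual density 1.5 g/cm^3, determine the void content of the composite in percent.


Void% = (rho_theo - rho_actual)/rho_theo * 100 = (1.57 - 1.5)/1.57 * 100 = 4.46%

4.46%


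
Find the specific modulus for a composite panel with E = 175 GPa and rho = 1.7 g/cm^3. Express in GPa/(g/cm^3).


Specific stiffness = E/rho = 175/1.7 = 102.9 GPa/(g/cm^3)

102.9 GPa/(g/cm^3)


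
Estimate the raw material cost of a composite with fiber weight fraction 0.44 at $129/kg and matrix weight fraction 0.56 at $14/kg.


Cost = cost_f*Wf + cost_m*Wm = 129*0.44 + 14*0.56 = $64.6/kg

$64.6/kg


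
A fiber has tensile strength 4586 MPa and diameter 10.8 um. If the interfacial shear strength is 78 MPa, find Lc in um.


Lc = sigma_f * d / (2 * tau_i) = 4586 * 10.8 / (2 * 78) = 317.5 um

317.5 um


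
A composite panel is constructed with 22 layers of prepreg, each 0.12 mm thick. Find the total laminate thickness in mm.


h = n * t_ply = 22 * 0.12 = 2.64 mm

2.64 mm


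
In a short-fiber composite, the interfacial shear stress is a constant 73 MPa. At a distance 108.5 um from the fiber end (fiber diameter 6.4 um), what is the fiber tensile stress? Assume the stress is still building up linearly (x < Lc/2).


Force balance: sigma_f * (pi*d^2/4) = tau * (pi*d) * x  ->  sigma_f = 4 * tau * x / d
sigma_f = 4 * 73 * 108.5 / 6.4 = 4950.3 MPa

4950.3 MPa


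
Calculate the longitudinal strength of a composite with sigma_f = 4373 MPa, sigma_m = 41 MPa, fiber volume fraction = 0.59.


sigma_1 = sigma_f*Vf + sigma_m*(1-Vf) = 4373*0.59 + 41*0.41 = 2596.9 MPa

2596.9 MPa


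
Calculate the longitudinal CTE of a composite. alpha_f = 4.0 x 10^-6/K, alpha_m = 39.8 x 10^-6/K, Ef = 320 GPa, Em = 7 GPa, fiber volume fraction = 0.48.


E1 = Ef*Vf + Em*(1-Vf) = 157.24
alpha_1 = (alpha_f*Ef*Vf + alpha_m*Em*(1-Vf))/E1 = 4.83 x 10^-6/K

4.83 x 10^-6/K


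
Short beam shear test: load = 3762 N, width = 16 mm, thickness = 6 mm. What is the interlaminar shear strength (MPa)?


ILSS = 3F/(4bh) = 3*3762/(4*16*6) = 29.39 MPa

29.39 MPa


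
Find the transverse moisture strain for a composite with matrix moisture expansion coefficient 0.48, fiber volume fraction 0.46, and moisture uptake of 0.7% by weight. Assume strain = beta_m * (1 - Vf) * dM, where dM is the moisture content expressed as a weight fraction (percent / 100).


dM = 0.7/100 = 0.007
strain = beta_m * (1-Vf) * dM = 0.48 * 0.54 * 0.007 = 0.0018144

0.0018144


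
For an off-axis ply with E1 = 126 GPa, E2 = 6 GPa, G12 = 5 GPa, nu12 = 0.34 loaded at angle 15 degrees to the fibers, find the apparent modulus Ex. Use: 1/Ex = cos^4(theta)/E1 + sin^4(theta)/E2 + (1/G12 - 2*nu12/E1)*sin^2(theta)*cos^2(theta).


cos^4(15) = 0.870513, sin^4(15) = 0.004487, sin^2(15)*cos^2(15) = 0.0625
1/G12 - 2*nu12/E1 = 1/5 - 2*0.34/126 = 0.194603 GPa^-1
1/Ex = 0.870513/126 + 0.004487/6 + 0.194603*0.0625 = 0.0198194 GPa^-1
Ex = 50.46 GPa

50.46 GPa


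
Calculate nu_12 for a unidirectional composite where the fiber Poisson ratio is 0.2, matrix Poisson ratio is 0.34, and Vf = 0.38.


nu_12 = nu_f*Vf + nu_m*(1-Vf) = 0.2*0.38 + 0.34*0.62 = 0.2868

0.2868


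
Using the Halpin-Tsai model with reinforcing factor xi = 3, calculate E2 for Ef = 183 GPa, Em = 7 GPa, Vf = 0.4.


eta = (Ef/Em - 1)/(Ef/Em + xi) = (26.1429 - 1)/(26.1429 + 3) = 0.8627
E2 = Em*(1+xi*eta*Vf)/(1-eta*Vf) = 21.75 GPa

21.75 GPa


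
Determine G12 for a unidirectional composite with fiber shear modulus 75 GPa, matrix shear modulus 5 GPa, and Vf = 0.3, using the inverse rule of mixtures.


1/G12 = Vf/Gf + (1-Vf)/Gm = 0.3/75 + 0.7/5
G12 = 6.94 GPa

6.94 GPa


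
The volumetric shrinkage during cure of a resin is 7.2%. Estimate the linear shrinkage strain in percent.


Linear shrinkage ≈ vol_shrink/3 = 7.2/3 = 2.4%

2.4%


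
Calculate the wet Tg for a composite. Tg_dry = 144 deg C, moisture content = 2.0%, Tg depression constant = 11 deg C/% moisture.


Tg_wet = Tg_dry - k*moisture = 144 - 11*2.0 = 122.0 deg C

122.0 deg C


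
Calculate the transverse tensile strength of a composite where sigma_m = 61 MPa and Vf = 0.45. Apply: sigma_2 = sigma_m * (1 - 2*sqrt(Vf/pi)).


factor = 1 - 2*sqrt(0.45/pi) = 0.2431
sigma_2 = 61 * 0.2431 = 14.83 MPa

14.83 MPa


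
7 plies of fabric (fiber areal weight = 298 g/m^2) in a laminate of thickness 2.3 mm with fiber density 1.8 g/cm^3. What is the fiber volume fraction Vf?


Vf = n * FAW / (rho_f * h * 1000) = 7 * 298 / (1.8 * 2.3 * 1000) = 0.5039

0.5039


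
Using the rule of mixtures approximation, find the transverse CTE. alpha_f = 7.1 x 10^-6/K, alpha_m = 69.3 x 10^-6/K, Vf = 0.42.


alpha_2 = alpha_f*Vf + alpha_m*(1-Vf) = 7.1*0.42 + 69.3*0.58 = 43.2 x 10^-6/K

43.2 x 10^-6/K


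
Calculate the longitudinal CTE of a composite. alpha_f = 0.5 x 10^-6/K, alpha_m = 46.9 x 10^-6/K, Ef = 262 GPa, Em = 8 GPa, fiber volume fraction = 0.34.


E1 = Ef*Vf + Em*(1-Vf) = 94.36
alpha_1 = (alpha_f*Ef*Vf + alpha_m*Em*(1-Vf))/E1 = 3.1 x 10^-6/K

3.1 x 10^-6/K


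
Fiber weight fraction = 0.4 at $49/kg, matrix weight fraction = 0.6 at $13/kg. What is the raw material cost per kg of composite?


Cost = cost_f*Wf + cost_m*Wm = 49*0.4 + 13*0.6 = $27.4/kg

$27.4/kg


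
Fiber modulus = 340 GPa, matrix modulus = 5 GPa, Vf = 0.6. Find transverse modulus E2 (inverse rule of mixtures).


1/E2 = Vf/Ef + (1-Vf)/Em = 0.6/340 + 0.4/5
E2 = 12.23 GPa

12.23 GPa


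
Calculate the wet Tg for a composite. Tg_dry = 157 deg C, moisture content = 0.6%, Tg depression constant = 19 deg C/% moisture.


Tg_wet = Tg_dry - k*moisture = 157 - 19*0.6 = 145.6 deg C

145.6 deg C


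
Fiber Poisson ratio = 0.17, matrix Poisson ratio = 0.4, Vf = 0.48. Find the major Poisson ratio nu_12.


nu_12 = nu_f*Vf + nu_m*(1-Vf) = 0.17*0.48 + 0.4*0.52 = 0.2896

0.2896


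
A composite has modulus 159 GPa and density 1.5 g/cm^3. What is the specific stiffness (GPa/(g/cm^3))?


Specific stiffness = E/rho = 159/1.5 = 106.0 GPa/(g/cm^3)

106.0 GPa/(g/cm^3)


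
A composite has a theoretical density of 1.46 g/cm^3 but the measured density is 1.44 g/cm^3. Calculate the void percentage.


Void% = (rho_theo - rho_actual)/rho_theo * 100 = (1.46 - 1.44)/1.46 * 100 = 1.37%

1.37%


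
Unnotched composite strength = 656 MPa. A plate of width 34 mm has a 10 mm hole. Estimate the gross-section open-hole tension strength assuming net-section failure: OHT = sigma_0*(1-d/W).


OHT = sigma_0*(1-d/W) = 656*(1-10/34) = 463.1 MPa

463.1 MPa


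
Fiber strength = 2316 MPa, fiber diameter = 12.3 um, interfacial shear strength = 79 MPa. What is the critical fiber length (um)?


Lc = sigma_f * d / (2 * tau_i) = 2316 * 12.3 / (2 * 79) = 180.3 um

180.3 um


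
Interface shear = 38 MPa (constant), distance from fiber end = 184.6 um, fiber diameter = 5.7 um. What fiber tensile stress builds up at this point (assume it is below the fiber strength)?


Force balance: sigma_f * (pi*d^2/4) = tau * (pi*d) * x  ->  sigma_f = 4 * tau * x / d
sigma_f = 4 * 38 * 184.6 / 5.7 = 4922.7 MPa

4922.7 MPa


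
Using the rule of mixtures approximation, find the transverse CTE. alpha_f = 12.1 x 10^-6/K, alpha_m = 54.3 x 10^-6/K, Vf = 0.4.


alpha_2 = alpha_f*Vf + alpha_m*(1-Vf) = 12.1*0.4 + 54.3*0.6 = 37.4 x 10^-6/K

37.4 x 10^-6/K


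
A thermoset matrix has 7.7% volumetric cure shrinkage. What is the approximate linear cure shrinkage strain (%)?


Linear shrinkage ≈ vol_shrink/3 = 7.7/3 = 2.567%

2.567%


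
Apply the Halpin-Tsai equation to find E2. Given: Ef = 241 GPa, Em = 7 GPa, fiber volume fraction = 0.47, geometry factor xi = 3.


eta = (Ef/Em - 1)/(Ef/Em + xi) = (34.4286 - 1)/(34.4286 + 3) = 0.8931
E2 = Em*(1+xi*eta*Vf)/(1-eta*Vf) = 27.26 GPa

27.26 GPa


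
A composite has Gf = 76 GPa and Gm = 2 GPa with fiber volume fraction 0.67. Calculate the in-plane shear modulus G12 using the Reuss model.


1/G12 = Vf/Gf + (1-Vf)/Gm = 0.67/76 + 0.33/2
G12 = 5.75 GPa

5.75 GPa


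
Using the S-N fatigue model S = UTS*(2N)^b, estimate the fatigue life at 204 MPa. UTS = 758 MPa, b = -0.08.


N = 0.5 * (S/UTS)^(1/b) = 0.5 * (204/758)^(1/-0.08) = 6.6751e+06 cycles

6.6751e+06 cycles


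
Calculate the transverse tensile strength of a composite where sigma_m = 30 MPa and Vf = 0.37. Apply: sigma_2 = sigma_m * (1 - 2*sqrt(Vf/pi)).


factor = 1 - 2*sqrt(0.37/pi) = 0.3136
sigma_2 = 30 * 0.3136 = 9.41 MPa

9.41 MPa


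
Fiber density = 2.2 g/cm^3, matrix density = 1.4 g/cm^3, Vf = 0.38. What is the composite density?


rho_c = rho_f*Vf + rho_m*(1-Vf) = 2.2*0.38 + 1.4*0.62 = 1.704 g/cm^3

1.704 g/cm^3


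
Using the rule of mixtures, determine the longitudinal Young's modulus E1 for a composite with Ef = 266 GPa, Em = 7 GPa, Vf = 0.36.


E1 = Ef*Vf + Em*(1-Vf) = 266*0.36 + 7*0.64 = 100.24 GPa

100.24 GPa


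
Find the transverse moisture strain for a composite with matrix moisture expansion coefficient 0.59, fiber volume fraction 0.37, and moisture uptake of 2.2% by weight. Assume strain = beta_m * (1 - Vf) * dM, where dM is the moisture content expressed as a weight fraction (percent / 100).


dM = 2.2/100 = 0.022
strain = beta_m * (1-Vf) * dM = 0.59 * 0.63 * 0.022 = 0.0081774

0.0081774


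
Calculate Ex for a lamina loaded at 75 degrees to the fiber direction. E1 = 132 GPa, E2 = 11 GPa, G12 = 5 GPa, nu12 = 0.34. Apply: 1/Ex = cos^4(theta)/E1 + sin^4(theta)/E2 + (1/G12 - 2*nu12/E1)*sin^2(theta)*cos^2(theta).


cos^4(75) = 0.004487, sin^4(75) = 0.870513, sin^2(75)*cos^2(75) = 0.0625
1/G12 - 2*nu12/E1 = 1/5 - 2*0.34/132 = 0.194848 GPa^-1
1/Ex = 0.004487/132 + 0.870513/11 + 0.194848*0.0625 = 0.0913495 GPa^-1
Ex = 10.95 GPa

10.95 GPa


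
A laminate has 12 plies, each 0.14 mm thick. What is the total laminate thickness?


h = n * t_ply = 12 * 0.14 = 1.68 mm

1.68 mm


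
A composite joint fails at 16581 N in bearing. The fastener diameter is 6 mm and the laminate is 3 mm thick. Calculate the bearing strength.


sigma_br = F/(d*h) = 16581/(6*3) = 921.2 MPa

921.2 MPa


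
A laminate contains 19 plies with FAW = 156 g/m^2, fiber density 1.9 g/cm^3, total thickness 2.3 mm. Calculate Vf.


Vf = n * FAW / (rho_f * h * 1000) = 19 * 156 / (1.9 * 2.3 * 1000) = 0.6783

0.6783


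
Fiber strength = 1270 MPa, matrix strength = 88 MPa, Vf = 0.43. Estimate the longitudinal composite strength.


sigma_1 = sigma_f*Vf + sigma_m*(1-Vf) = 1270*0.43 + 88*0.57 = 596.3 MPa

596.3 MPa


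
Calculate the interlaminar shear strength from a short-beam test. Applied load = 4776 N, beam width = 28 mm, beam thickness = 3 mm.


ILSS = 3F/(4bh) = 3*4776/(4*28*3) = 42.64 MPa

42.64 MPa


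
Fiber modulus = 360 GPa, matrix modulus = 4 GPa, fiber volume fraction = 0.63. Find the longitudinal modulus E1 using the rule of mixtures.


E1 = Ef*Vf + Em*(1-Vf) = 360*0.63 + 4*0.37 = 228.28 GPa

228.28 GPa


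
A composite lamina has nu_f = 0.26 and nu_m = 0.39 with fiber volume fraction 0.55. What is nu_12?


nu_12 = nu_f*Vf + nu_m*(1-Vf) = 0.26*0.55 + 0.39*0.45 = 0.3185

0.3185


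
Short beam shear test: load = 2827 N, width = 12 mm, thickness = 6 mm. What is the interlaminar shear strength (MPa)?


ILSS = 3F/(4bh) = 3*2827/(4*12*6) = 29.45 MPa

29.45 MPa


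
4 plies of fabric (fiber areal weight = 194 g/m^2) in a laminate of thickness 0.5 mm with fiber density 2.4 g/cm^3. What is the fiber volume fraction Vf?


Vf = n * FAW / (rho_f * h * 1000) = 4 * 194 / (2.4 * 0.5 * 1000) = 0.6467

0.6467


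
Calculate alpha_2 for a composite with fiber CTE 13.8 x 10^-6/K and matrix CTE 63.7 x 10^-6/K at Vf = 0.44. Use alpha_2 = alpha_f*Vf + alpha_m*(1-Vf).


alpha_2 = alpha_f*Vf + alpha_m*(1-Vf) = 13.8*0.44 + 63.7*0.56 = 41.7 x 10^-6/K

41.7 x 10^-6/K


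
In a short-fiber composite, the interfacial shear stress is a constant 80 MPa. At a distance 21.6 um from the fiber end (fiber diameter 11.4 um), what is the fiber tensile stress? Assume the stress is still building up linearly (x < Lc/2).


Force balance: sigma_f * (pi*d^2/4) = tau * (pi*d) * x  ->  sigma_f = 4 * tau * x / d
sigma_f = 4 * 80 * 21.6 / 11.4 = 606.3 MPa

606.3 MPa


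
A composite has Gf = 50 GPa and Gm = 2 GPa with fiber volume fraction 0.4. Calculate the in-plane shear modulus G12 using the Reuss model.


1/G12 = Vf/Gf + (1-Vf)/Gm = 0.4/50 + 0.6/2
G12 = 3.25 GPa

3.25 GPa


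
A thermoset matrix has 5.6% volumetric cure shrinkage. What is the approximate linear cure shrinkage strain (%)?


Linear shrinkage ≈ vol_shrink/3 = 5.6/3 = 1.867%

1.867%


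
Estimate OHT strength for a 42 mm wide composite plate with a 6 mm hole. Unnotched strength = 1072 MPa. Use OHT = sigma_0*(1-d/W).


OHT = sigma_0*(1-d/W) = 1072*(1-6/42) = 918.9 MPa

918.9 MPa


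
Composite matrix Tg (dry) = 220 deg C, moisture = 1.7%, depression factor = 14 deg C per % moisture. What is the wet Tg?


Tg_wet = Tg_dry - k*moisture = 220 - 14*1.7 = 196.2 deg C

196.2 deg C


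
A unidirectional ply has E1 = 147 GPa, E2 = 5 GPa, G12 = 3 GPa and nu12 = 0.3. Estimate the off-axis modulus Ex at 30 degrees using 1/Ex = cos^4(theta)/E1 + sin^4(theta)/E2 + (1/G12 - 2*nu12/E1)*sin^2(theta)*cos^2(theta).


cos^4(30) = 0.5625, sin^4(30) = 0.0625, sin^2(30)*cos^2(30) = 0.1875
1/G12 - 2*nu12/E1 = 1/3 - 2*0.3/147 = 0.329252 GPa^-1
1/Ex = 0.5625/147 + 0.0625/5 + 0.329252*0.1875 = 0.0780612 GPa^-1
Ex = 12.81 GPa

12.81 GPa


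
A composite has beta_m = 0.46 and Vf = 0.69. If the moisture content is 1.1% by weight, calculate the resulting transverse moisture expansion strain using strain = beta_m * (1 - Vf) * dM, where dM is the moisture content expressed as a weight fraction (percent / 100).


dM = 1.1/100 = 0.011
strain = beta_m * (1-Vf) * dM = 0.46 * 0.31 * 0.011 = 0.0015686

0.0015686


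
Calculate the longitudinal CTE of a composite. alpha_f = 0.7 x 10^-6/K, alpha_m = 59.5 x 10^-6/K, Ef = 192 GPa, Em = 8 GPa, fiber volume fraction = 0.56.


E1 = Ef*Vf + Em*(1-Vf) = 111.04
alpha_1 = (alpha_f*Ef*Vf + alpha_m*Em*(1-Vf))/E1 = 2.56 x 10^-6/K

2.56 x 10^-6/K


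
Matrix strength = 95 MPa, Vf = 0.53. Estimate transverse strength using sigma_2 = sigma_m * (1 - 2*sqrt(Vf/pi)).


factor = 1 - 2*sqrt(0.53/pi) = 0.1785
sigma_2 = 95 * 0.1785 = 16.96 MPa

16.96 MPa


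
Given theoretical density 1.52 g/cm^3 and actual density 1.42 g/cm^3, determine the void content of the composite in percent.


Void% = (rho_theo - rho_actual)/rho_theo * 100 = (1.52 - 1.42)/1.52 * 100 = 6.58%

6.58%


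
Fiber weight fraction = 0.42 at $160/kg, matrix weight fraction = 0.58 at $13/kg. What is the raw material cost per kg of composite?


Cost = cost_f*Wf + cost_m*Wm = 160*0.42 + 13*0.58 = $74.74/kg

$74.74/kg


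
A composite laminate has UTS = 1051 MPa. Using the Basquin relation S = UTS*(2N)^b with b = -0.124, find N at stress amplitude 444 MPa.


N = 0.5 * (S/UTS)^(1/b) = 0.5 * (444/1051)^(1/-0.124) = 521.0401 cycles

521.0401 cycles


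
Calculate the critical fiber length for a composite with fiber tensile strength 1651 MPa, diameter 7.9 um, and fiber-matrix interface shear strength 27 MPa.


Lc = sigma_f * d / (2 * tau_i) = 1651 * 7.9 / (2 * 27) = 241.5 um

241.5 um


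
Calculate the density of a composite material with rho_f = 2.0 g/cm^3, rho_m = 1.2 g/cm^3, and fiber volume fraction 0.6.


rho_c = rho_f*Vf + rho_m*(1-Vf) = 2.0*0.6 + 1.2*0.4 = 1.68 g/cm^3

1.68 g/cm^3


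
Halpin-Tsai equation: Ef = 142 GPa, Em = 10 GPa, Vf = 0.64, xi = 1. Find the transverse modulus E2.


eta = (Ef/Em - 1)/(Ef/Em + xi) = (14.2 - 1)/(14.2 + 1) = 0.8684
E2 = Em*(1+xi*eta*Vf)/(1-eta*Vf) = 35.02 GPa

35.02 GPa


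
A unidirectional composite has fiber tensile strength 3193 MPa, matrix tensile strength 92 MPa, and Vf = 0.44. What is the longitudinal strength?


sigma_1 = sigma_f*Vf + sigma_m*(1-Vf) = 3193*0.44 + 92*0.56 = 1456.4 MPa

1456.4 MPa


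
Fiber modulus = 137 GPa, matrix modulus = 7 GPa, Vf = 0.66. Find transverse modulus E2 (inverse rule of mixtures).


1/E2 = Vf/Ef + (1-Vf)/Em = 0.66/137 + 0.34/7
E2 = 18.73 GPa

18.73 GPa


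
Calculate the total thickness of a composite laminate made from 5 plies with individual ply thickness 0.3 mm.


h = n * t_ply = 5 * 0.3 = 1.5 mm

1.5 mm


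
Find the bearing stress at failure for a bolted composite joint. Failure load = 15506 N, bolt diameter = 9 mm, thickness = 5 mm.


sigma_br = F/(d*h) = 15506/(9*5) = 344.6 MPa

344.6 MPa


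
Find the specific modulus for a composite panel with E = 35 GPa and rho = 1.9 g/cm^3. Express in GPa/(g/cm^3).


Specific stiffness = E/rho = 35/1.9 = 18.4 GPa/(g/cm^3)

18.4 GPa/(g/cm^3)


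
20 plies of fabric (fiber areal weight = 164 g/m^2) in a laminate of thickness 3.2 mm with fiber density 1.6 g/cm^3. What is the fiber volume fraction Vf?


Vf = n * FAW / (rho_f * h * 1000) = 20 * 164 / (1.6 * 3.2 * 1000) = 0.6406

0.6406


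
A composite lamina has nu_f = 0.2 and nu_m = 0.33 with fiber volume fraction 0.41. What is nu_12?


nu_12 = nu_f*Vf + nu_m*(1-Vf) = 0.2*0.41 + 0.33*0.59 = 0.2767

0.2767


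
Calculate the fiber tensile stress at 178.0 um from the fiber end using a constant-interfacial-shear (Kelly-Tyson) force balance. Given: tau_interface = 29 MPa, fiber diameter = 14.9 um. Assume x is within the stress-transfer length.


Force balance: sigma_f * (pi*d^2/4) = tau * (pi*d) * x  ->  sigma_f = 4 * tau * x / d
sigma_f = 4 * 29 * 178.0 / 14.9 = 1385.8 MPa

1385.8 MPa


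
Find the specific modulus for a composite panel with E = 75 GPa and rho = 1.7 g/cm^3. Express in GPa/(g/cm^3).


Specific stiffness = E/rho = 75/1.7 = 44.1 GPa/(g/cm^3)

44.1 GPa/(g/cm^3)


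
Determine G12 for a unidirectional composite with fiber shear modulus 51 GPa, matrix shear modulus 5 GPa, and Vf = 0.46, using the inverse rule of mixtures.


1/G12 = Vf/Gf + (1-Vf)/Gm = 0.46/51 + 0.54/5
G12 = 8.55 GPa

8.55 GPa


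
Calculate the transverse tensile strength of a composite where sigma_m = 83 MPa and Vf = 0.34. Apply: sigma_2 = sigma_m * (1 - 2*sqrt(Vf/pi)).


factor = 1 - 2*sqrt(0.34/pi) = 0.342
sigma_2 = 83 * 0.342 = 28.39 MPa

28.39 MPa


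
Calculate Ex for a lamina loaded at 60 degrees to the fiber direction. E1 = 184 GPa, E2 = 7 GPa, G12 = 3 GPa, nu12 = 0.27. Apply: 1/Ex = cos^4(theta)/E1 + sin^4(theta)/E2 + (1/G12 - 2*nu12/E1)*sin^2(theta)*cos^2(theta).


cos^4(60) = 0.0625, sin^4(60) = 0.5625, sin^2(60)*cos^2(60) = 0.1875
1/G12 - 2*nu12/E1 = 1/3 - 2*0.27/184 = 0.330399 GPa^-1
1/Ex = 0.0625/184 + 0.5625/7 + 0.330399*0.1875 = 0.1426465 GPa^-1
Ex = 7.01 GPa

7.01 GPa


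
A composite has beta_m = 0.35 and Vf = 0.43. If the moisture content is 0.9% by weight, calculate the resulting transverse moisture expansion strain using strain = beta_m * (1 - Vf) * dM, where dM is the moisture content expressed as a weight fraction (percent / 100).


dM = 0.9/100 = 0.009
strain = beta_m * (1-Vf) * dM = 0.35 * 0.57 * 0.009 = 0.0017955

0.0017955


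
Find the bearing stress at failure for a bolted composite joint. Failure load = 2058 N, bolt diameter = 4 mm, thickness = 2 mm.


sigma_br = F/(d*h) = 2058/(4*2) = 257.3 MPa

257.3 MPa


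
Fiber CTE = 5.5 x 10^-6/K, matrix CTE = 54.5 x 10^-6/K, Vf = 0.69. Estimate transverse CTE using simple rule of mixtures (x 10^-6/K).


alpha_2 = alpha_f*Vf + alpha_m*(1-Vf) = 5.5*0.69 + 54.5*0.31 = 20.7 x 10^-6/K

20.7 x 10^-6/K


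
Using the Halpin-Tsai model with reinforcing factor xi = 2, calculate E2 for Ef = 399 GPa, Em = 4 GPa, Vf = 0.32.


eta = (Ef/Em - 1)/(Ef/Em + xi) = (99.75 - 1)/(99.75 + 2) = 0.9705
E2 = Em*(1+xi*eta*Vf)/(1-eta*Vf) = 9.41 GPa

9.41 GPa


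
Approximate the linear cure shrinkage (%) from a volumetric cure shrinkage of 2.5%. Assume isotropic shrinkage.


Linear shrinkage ≈ vol_shrink/3 = 2.5/3 = 0.833%

0.833%


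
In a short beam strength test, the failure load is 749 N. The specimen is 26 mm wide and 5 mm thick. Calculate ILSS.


ILSS = 3F/(4bh) = 3*749/(4*26*5) = 4.32 MPa

4.32 MPa


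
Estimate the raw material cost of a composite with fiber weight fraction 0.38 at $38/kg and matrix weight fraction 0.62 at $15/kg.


Cost = cost_f*Wf + cost_m*Wm = 38*0.38 + 15*0.62 = $23.74/kg

$23.74/kg


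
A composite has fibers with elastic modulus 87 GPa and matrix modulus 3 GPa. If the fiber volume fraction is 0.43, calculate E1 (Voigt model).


E1 = Ef*Vf + Em*(1-Vf) = 87*0.43 + 3*0.57 = 39.12 GPa

39.12 GPa


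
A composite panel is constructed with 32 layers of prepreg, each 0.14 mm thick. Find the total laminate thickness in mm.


h = n * t_ply = 32 * 0.14 = 4.48 mm

4.48 mm


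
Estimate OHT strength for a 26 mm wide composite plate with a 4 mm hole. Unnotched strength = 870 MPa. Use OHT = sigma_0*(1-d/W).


OHT = sigma_0*(1-d/W) = 870*(1-4/26) = 736.2 MPa

736.2 MPa


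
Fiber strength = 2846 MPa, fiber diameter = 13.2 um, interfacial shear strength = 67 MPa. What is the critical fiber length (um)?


Lc = sigma_f * d / (2 * tau_i) = 2846 * 13.2 / (2 * 67) = 280.4 um

280.4 um


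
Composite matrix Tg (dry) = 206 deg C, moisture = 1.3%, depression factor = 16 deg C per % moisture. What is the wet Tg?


Tg_wet = Tg_dry - k*moisture = 206 - 16*1.3 = 185.2 deg C

185.2 deg C


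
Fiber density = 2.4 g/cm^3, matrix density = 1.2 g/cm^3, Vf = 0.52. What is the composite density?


rho_c = rho_f*Vf + rho_m*(1-Vf) = 2.4*0.52 + 1.2*0.48 = 1.824 g/cm^3

1.824 g/cm^3


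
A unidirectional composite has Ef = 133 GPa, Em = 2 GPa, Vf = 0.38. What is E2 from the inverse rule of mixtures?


1/E2 = Vf/Ef + (1-Vf)/Em = 0.38/133 + 0.62/2
E2 = 3.2 GPa

3.2 GPa


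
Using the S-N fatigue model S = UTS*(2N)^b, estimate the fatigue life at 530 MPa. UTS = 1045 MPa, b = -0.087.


N = 0.5 * (S/UTS)^(1/b) = 0.5 * (530/1045)^(1/-0.087) = 1224.4480 cycles

1224.4480 cycles


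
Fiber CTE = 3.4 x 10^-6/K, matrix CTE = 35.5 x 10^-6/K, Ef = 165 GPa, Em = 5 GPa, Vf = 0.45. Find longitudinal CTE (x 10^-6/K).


E1 = Ef*Vf + Em*(1-Vf) = 77.0
alpha_1 = (alpha_f*Ef*Vf + alpha_m*Em*(1-Vf))/E1 = 4.55 x 10^-6/K

4.55 x 10^-6/K


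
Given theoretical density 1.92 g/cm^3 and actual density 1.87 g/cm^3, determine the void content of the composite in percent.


Void% = (rho_theo - rho_actual)/rho_theo * 100 = (1.92 - 1.87)/1.92 * 100 = 2.6%

2.6%


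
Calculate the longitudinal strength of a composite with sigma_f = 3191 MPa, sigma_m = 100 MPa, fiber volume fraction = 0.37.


sigma_1 = sigma_f*Vf + sigma_m*(1-Vf) = 3191*0.37 + 100*0.63 = 1243.7 MPa

1243.7 MPa


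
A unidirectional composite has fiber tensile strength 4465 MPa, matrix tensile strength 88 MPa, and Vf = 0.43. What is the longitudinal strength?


sigma_1 = sigma_f*Vf + sigma_m*(1-Vf) = 4465*0.43 + 88*0.57 = 1970.1 MPa

1970.1 MPa


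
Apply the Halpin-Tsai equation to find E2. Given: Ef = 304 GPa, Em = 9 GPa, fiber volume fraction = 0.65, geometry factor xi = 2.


eta = (Ef/Em - 1)/(Ef/Em + xi) = (33.7778 - 1)/(33.7778 + 2) = 0.9161
E2 = Em*(1+xi*eta*Vf)/(1-eta*Vf) = 48.75 GPa

48.75 GPa


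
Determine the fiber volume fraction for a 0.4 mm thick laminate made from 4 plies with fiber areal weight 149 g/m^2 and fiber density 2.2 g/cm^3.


Vf = n * FAW / (rho_f * h * 1000) = 4 * 149 / (2.2 * 0.4 * 1000) = 0.6773

0.6773


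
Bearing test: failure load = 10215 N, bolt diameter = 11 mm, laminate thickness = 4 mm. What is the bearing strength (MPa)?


sigma_br = F/(d*h) = 10215/(11*4) = 232.2 MPa

232.2 MPa


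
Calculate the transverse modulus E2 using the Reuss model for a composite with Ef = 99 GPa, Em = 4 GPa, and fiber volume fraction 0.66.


1/E2 = Vf/Ef + (1-Vf)/Em = 0.66/99 + 0.34/4
E2 = 10.91 GPa

10.91 GPa
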